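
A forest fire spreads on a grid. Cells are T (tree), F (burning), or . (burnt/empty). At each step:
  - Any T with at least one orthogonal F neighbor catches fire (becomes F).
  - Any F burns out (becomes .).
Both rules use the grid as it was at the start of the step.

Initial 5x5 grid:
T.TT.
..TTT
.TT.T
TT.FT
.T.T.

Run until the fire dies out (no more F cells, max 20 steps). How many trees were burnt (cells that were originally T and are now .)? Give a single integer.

Step 1: +2 fires, +1 burnt (F count now 2)
Step 2: +1 fires, +2 burnt (F count now 1)
Step 3: +1 fires, +1 burnt (F count now 1)
Step 4: +1 fires, +1 burnt (F count now 1)
Step 5: +2 fires, +1 burnt (F count now 2)
Step 6: +2 fires, +2 burnt (F count now 2)
Step 7: +1 fires, +2 burnt (F count now 1)
Step 8: +1 fires, +1 burnt (F count now 1)
Step 9: +2 fires, +1 burnt (F count now 2)
Step 10: +0 fires, +2 burnt (F count now 0)
Fire out after step 10
Initially T: 14, now '.': 24
Total burnt (originally-T cells now '.'): 13

Answer: 13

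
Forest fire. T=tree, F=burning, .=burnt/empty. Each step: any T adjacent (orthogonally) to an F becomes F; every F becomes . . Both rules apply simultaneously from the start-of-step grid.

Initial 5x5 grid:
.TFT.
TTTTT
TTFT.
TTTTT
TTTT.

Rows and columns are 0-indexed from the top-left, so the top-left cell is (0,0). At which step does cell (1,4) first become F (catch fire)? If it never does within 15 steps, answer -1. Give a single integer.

Step 1: cell (1,4)='T' (+6 fires, +2 burnt)
Step 2: cell (1,4)='T' (+6 fires, +6 burnt)
Step 3: cell (1,4)='F' (+6 fires, +6 burnt)
  -> target ignites at step 3
Step 4: cell (1,4)='.' (+1 fires, +6 burnt)
Step 5: cell (1,4)='.' (+0 fires, +1 burnt)
  fire out at step 5

3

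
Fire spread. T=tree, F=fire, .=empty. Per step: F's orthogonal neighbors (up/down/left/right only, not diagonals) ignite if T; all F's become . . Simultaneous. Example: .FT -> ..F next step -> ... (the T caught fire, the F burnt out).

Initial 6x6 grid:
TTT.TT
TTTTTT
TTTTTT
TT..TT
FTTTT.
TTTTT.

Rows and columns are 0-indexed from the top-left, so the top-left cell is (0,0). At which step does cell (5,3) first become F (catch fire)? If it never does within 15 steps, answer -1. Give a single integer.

Step 1: cell (5,3)='T' (+3 fires, +1 burnt)
Step 2: cell (5,3)='T' (+4 fires, +3 burnt)
Step 3: cell (5,3)='T' (+4 fires, +4 burnt)
Step 4: cell (5,3)='F' (+5 fires, +4 burnt)
  -> target ignites at step 4
Step 5: cell (5,3)='.' (+5 fires, +5 burnt)
Step 6: cell (5,3)='.' (+4 fires, +5 burnt)
Step 7: cell (5,3)='.' (+2 fires, +4 burnt)
Step 8: cell (5,3)='.' (+2 fires, +2 burnt)
Step 9: cell (5,3)='.' (+1 fires, +2 burnt)
Step 10: cell (5,3)='.' (+0 fires, +1 burnt)
  fire out at step 10

4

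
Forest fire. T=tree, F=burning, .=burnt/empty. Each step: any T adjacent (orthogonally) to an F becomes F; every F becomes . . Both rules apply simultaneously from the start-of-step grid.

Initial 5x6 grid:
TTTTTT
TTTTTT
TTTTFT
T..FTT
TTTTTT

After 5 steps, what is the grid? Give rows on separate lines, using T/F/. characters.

Step 1: 5 trees catch fire, 2 burn out
  TTTTTT
  TTTTFT
  TTTF.F
  T...FT
  TTTFTT
Step 2: 7 trees catch fire, 5 burn out
  TTTTFT
  TTTF.F
  TTF...
  T....F
  TTF.FT
Step 3: 6 trees catch fire, 7 burn out
  TTTF.F
  TTF...
  TF....
  T.....
  TF...F
Step 4: 4 trees catch fire, 6 burn out
  TTF...
  TF....
  F.....
  T.....
  F.....
Step 5: 3 trees catch fire, 4 burn out
  TF....
  F.....
  ......
  F.....
  ......

TF....
F.....
......
F.....
......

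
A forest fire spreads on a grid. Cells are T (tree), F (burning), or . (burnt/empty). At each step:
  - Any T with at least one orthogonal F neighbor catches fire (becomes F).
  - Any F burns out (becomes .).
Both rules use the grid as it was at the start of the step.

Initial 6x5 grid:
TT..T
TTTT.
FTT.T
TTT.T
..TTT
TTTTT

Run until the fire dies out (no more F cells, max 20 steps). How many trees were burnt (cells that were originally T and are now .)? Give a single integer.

Answer: 21

Derivation:
Step 1: +3 fires, +1 burnt (F count now 3)
Step 2: +4 fires, +3 burnt (F count now 4)
Step 3: +3 fires, +4 burnt (F count now 3)
Step 4: +2 fires, +3 burnt (F count now 2)
Step 5: +2 fires, +2 burnt (F count now 2)
Step 6: +3 fires, +2 burnt (F count now 3)
Step 7: +3 fires, +3 burnt (F count now 3)
Step 8: +1 fires, +3 burnt (F count now 1)
Step 9: +0 fires, +1 burnt (F count now 0)
Fire out after step 9
Initially T: 22, now '.': 29
Total burnt (originally-T cells now '.'): 21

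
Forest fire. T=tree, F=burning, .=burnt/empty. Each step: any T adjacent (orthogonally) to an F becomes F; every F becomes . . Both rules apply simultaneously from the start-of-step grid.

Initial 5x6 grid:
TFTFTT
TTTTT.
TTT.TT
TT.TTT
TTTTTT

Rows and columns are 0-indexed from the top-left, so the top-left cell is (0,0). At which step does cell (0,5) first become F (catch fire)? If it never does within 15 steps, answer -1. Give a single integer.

Step 1: cell (0,5)='T' (+5 fires, +2 burnt)
Step 2: cell (0,5)='F' (+5 fires, +5 burnt)
  -> target ignites at step 2
Step 3: cell (0,5)='.' (+4 fires, +5 burnt)
Step 4: cell (0,5)='.' (+4 fires, +4 burnt)
Step 5: cell (0,5)='.' (+5 fires, +4 burnt)
Step 6: cell (0,5)='.' (+2 fires, +5 burnt)
Step 7: cell (0,5)='.' (+0 fires, +2 burnt)
  fire out at step 7

2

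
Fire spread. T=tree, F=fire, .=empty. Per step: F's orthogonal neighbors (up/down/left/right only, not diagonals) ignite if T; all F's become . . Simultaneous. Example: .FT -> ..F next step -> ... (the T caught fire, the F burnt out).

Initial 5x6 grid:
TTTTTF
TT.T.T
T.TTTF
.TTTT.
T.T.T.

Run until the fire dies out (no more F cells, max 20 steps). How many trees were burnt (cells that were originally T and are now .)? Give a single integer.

Step 1: +3 fires, +2 burnt (F count now 3)
Step 2: +3 fires, +3 burnt (F count now 3)
Step 3: +5 fires, +3 burnt (F count now 5)
Step 4: +2 fires, +5 burnt (F count now 2)
Step 5: +4 fires, +2 burnt (F count now 4)
Step 6: +1 fires, +4 burnt (F count now 1)
Step 7: +1 fires, +1 burnt (F count now 1)
Step 8: +0 fires, +1 burnt (F count now 0)
Fire out after step 8
Initially T: 20, now '.': 29
Total burnt (originally-T cells now '.'): 19

Answer: 19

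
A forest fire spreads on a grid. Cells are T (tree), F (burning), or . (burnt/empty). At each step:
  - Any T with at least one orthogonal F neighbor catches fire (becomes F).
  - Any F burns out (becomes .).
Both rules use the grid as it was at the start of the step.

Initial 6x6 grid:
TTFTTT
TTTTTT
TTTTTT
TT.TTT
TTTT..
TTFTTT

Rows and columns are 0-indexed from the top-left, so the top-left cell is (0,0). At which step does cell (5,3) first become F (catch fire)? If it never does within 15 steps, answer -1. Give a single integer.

Step 1: cell (5,3)='F' (+6 fires, +2 burnt)
  -> target ignites at step 1
Step 2: cell (5,3)='.' (+9 fires, +6 burnt)
Step 3: cell (5,3)='.' (+9 fires, +9 burnt)
Step 4: cell (5,3)='.' (+5 fires, +9 burnt)
Step 5: cell (5,3)='.' (+2 fires, +5 burnt)
Step 6: cell (5,3)='.' (+0 fires, +2 burnt)
  fire out at step 6

1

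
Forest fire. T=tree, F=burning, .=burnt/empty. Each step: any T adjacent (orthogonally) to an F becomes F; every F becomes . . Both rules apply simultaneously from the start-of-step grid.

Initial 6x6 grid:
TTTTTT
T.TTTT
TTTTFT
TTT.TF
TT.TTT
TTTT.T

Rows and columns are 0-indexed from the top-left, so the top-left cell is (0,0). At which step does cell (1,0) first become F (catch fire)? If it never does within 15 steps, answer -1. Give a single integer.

Step 1: cell (1,0)='T' (+5 fires, +2 burnt)
Step 2: cell (1,0)='T' (+6 fires, +5 burnt)
Step 3: cell (1,0)='T' (+6 fires, +6 burnt)
Step 4: cell (1,0)='T' (+4 fires, +6 burnt)
Step 5: cell (1,0)='F' (+5 fires, +4 burnt)
  -> target ignites at step 5
Step 6: cell (1,0)='.' (+3 fires, +5 burnt)
Step 7: cell (1,0)='.' (+1 fires, +3 burnt)
Step 8: cell (1,0)='.' (+0 fires, +1 burnt)
  fire out at step 8

5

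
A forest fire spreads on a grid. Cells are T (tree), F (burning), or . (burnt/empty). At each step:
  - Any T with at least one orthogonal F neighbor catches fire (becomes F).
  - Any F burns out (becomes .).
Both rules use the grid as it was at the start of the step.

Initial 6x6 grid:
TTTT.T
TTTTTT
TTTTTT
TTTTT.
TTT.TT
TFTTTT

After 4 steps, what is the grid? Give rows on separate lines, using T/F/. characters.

Step 1: 3 trees catch fire, 1 burn out
  TTTT.T
  TTTTTT
  TTTTTT
  TTTTT.
  TFT.TT
  F.FTTT
Step 2: 4 trees catch fire, 3 burn out
  TTTT.T
  TTTTTT
  TTTTTT
  TFTTT.
  F.F.TT
  ...FTT
Step 3: 4 trees catch fire, 4 burn out
  TTTT.T
  TTTTTT
  TFTTTT
  F.FTT.
  ....TT
  ....FT
Step 4: 6 trees catch fire, 4 burn out
  TTTT.T
  TFTTTT
  F.FTTT
  ...FT.
  ....FT
  .....F

TTTT.T
TFTTTT
F.FTTT
...FT.
....FT
.....F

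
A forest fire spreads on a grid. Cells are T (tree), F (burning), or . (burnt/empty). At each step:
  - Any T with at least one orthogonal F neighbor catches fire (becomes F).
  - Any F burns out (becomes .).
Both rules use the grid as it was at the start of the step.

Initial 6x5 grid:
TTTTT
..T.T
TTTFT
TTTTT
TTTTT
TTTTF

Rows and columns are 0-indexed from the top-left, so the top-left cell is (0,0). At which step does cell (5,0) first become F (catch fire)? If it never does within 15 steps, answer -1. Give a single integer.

Step 1: cell (5,0)='T' (+5 fires, +2 burnt)
Step 2: cell (5,0)='T' (+7 fires, +5 burnt)
Step 3: cell (5,0)='T' (+6 fires, +7 burnt)
Step 4: cell (5,0)='F' (+5 fires, +6 burnt)
  -> target ignites at step 4
Step 5: cell (5,0)='.' (+2 fires, +5 burnt)
Step 6: cell (5,0)='.' (+0 fires, +2 burnt)
  fire out at step 6

4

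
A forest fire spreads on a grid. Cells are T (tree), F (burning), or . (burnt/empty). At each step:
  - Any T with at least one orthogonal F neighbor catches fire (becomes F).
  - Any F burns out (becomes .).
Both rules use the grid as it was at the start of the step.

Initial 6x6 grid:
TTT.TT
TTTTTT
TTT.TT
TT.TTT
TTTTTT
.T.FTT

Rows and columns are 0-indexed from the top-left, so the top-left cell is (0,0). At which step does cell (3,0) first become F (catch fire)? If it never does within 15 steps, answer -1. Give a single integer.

Step 1: cell (3,0)='T' (+2 fires, +1 burnt)
Step 2: cell (3,0)='T' (+4 fires, +2 burnt)
Step 3: cell (3,0)='T' (+3 fires, +4 burnt)
Step 4: cell (3,0)='T' (+5 fires, +3 burnt)
Step 5: cell (3,0)='F' (+4 fires, +5 burnt)
  -> target ignites at step 5
Step 6: cell (3,0)='.' (+6 fires, +4 burnt)
Step 7: cell (3,0)='.' (+4 fires, +6 burnt)
Step 8: cell (3,0)='.' (+2 fires, +4 burnt)
Step 9: cell (3,0)='.' (+0 fires, +2 burnt)
  fire out at step 9

5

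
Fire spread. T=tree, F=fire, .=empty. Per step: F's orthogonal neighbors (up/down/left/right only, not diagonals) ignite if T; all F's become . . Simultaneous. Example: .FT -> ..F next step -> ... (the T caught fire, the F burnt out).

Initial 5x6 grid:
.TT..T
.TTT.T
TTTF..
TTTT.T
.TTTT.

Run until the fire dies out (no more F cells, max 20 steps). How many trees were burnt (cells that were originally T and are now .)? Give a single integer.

Answer: 16

Derivation:
Step 1: +3 fires, +1 burnt (F count now 3)
Step 2: +4 fires, +3 burnt (F count now 4)
Step 3: +6 fires, +4 burnt (F count now 6)
Step 4: +3 fires, +6 burnt (F count now 3)
Step 5: +0 fires, +3 burnt (F count now 0)
Fire out after step 5
Initially T: 19, now '.': 27
Total burnt (originally-T cells now '.'): 16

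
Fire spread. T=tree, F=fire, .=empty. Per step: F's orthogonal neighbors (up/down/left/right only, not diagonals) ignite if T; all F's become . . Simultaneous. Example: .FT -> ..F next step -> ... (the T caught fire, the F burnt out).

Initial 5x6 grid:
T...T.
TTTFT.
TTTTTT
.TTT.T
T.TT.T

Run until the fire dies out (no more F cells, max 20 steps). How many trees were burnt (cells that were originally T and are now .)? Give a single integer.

Step 1: +3 fires, +1 burnt (F count now 3)
Step 2: +5 fires, +3 burnt (F count now 5)
Step 3: +5 fires, +5 burnt (F count now 5)
Step 4: +5 fires, +5 burnt (F count now 5)
Step 5: +1 fires, +5 burnt (F count now 1)
Step 6: +0 fires, +1 burnt (F count now 0)
Fire out after step 6
Initially T: 20, now '.': 29
Total burnt (originally-T cells now '.'): 19

Answer: 19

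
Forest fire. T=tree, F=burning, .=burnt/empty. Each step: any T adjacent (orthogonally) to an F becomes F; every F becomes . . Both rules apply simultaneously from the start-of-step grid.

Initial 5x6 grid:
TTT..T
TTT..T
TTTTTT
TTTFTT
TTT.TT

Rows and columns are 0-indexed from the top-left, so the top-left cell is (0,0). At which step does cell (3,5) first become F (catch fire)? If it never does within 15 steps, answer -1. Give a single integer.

Step 1: cell (3,5)='T' (+3 fires, +1 burnt)
Step 2: cell (3,5)='F' (+6 fires, +3 burnt)
  -> target ignites at step 2
Step 3: cell (3,5)='.' (+6 fires, +6 burnt)
Step 4: cell (3,5)='.' (+5 fires, +6 burnt)
Step 5: cell (3,5)='.' (+3 fires, +5 burnt)
Step 6: cell (3,5)='.' (+1 fires, +3 burnt)
Step 7: cell (3,5)='.' (+0 fires, +1 burnt)
  fire out at step 7

2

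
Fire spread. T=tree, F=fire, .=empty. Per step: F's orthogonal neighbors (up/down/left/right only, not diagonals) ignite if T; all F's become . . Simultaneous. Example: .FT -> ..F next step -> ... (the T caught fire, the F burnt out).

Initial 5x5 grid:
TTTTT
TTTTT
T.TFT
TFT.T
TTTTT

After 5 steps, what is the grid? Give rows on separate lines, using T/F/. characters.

Step 1: 6 trees catch fire, 2 burn out
  TTTTT
  TTTFT
  T.F.F
  F.F.T
  TFTTT
Step 2: 7 trees catch fire, 6 burn out
  TTTFT
  TTF.F
  F....
  ....F
  F.FTT
Step 3: 6 trees catch fire, 7 burn out
  TTF.F
  FF...
  .....
  .....
  ...FF
Step 4: 2 trees catch fire, 6 burn out
  FF...
  .....
  .....
  .....
  .....
Step 5: 0 trees catch fire, 2 burn out
  .....
  .....
  .....
  .....
  .....

.....
.....
.....
.....
.....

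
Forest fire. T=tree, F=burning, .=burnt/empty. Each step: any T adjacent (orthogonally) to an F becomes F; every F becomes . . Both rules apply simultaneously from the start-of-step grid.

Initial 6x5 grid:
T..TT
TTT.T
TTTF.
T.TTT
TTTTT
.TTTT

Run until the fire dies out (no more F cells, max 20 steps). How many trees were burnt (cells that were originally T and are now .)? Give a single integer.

Step 1: +2 fires, +1 burnt (F count now 2)
Step 2: +5 fires, +2 burnt (F count now 5)
Step 3: +5 fires, +5 burnt (F count now 5)
Step 4: +5 fires, +5 burnt (F count now 5)
Step 5: +3 fires, +5 burnt (F count now 3)
Step 6: +0 fires, +3 burnt (F count now 0)
Fire out after step 6
Initially T: 23, now '.': 27
Total burnt (originally-T cells now '.'): 20

Answer: 20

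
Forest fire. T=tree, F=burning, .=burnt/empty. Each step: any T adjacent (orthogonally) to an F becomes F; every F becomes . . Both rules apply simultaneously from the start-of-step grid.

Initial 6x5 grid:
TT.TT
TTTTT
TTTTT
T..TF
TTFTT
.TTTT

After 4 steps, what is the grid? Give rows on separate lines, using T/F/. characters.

Step 1: 6 trees catch fire, 2 burn out
  TT.TT
  TTTTT
  TTTTF
  T..F.
  TF.FF
  .TFTT
Step 2: 6 trees catch fire, 6 burn out
  TT.TT
  TTTTF
  TTTF.
  T....
  F....
  .F.FF
Step 3: 4 trees catch fire, 6 burn out
  TT.TF
  TTTF.
  TTF..
  F....
  .....
  .....
Step 4: 4 trees catch fire, 4 burn out
  TT.F.
  TTF..
  FF...
  .....
  .....
  .....

TT.F.
TTF..
FF...
.....
.....
.....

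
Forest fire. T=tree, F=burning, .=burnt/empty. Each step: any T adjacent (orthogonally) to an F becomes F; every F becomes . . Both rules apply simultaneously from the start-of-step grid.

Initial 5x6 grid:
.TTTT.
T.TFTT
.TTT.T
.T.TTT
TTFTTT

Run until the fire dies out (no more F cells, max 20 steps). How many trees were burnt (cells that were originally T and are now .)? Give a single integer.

Step 1: +6 fires, +2 burnt (F count now 6)
Step 2: +8 fires, +6 burnt (F count now 8)
Step 3: +5 fires, +8 burnt (F count now 5)
Step 4: +1 fires, +5 burnt (F count now 1)
Step 5: +0 fires, +1 burnt (F count now 0)
Fire out after step 5
Initially T: 21, now '.': 29
Total burnt (originally-T cells now '.'): 20

Answer: 20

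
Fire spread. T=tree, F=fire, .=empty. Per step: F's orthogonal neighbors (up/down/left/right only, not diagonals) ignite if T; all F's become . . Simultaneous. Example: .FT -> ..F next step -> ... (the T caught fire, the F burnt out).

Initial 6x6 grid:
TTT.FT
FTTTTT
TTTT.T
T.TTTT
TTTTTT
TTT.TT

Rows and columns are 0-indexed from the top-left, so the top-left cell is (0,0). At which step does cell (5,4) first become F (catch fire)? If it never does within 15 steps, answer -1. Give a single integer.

Step 1: cell (5,4)='T' (+5 fires, +2 burnt)
Step 2: cell (5,4)='T' (+6 fires, +5 burnt)
Step 3: cell (5,4)='T' (+5 fires, +6 burnt)
Step 4: cell (5,4)='T' (+5 fires, +5 burnt)
Step 5: cell (5,4)='T' (+5 fires, +5 burnt)
Step 6: cell (5,4)='T' (+3 fires, +5 burnt)
Step 7: cell (5,4)='F' (+1 fires, +3 burnt)
  -> target ignites at step 7
Step 8: cell (5,4)='.' (+0 fires, +1 burnt)
  fire out at step 8

7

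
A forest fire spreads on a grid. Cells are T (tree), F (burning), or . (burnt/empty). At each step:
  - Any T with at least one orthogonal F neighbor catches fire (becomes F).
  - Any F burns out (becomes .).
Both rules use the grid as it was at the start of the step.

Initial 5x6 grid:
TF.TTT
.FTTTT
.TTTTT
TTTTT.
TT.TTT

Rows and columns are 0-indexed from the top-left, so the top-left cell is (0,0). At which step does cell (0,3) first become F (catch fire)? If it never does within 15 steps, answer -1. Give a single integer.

Step 1: cell (0,3)='T' (+3 fires, +2 burnt)
Step 2: cell (0,3)='T' (+3 fires, +3 burnt)
Step 3: cell (0,3)='F' (+6 fires, +3 burnt)
  -> target ignites at step 3
Step 4: cell (0,3)='.' (+5 fires, +6 burnt)
Step 5: cell (0,3)='.' (+4 fires, +5 burnt)
Step 6: cell (0,3)='.' (+1 fires, +4 burnt)
Step 7: cell (0,3)='.' (+1 fires, +1 burnt)
Step 8: cell (0,3)='.' (+0 fires, +1 burnt)
  fire out at step 8

3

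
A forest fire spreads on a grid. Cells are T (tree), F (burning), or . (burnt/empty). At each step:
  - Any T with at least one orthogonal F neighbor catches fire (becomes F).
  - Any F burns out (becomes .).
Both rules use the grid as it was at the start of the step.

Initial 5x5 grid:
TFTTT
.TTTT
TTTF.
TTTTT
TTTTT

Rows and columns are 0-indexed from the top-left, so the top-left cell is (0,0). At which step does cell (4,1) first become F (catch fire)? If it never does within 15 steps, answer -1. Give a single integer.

Step 1: cell (4,1)='T' (+6 fires, +2 burnt)
Step 2: cell (4,1)='T' (+7 fires, +6 burnt)
Step 3: cell (4,1)='T' (+5 fires, +7 burnt)
Step 4: cell (4,1)='F' (+2 fires, +5 burnt)
  -> target ignites at step 4
Step 5: cell (4,1)='.' (+1 fires, +2 burnt)
Step 6: cell (4,1)='.' (+0 fires, +1 burnt)
  fire out at step 6

4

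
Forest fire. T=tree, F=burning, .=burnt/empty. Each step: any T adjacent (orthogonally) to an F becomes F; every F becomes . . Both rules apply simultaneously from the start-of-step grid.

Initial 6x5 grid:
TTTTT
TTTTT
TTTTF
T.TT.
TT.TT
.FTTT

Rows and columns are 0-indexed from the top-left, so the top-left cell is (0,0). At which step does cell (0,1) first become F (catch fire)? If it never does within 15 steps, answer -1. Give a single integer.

Step 1: cell (0,1)='T' (+4 fires, +2 burnt)
Step 2: cell (0,1)='T' (+6 fires, +4 burnt)
Step 3: cell (0,1)='T' (+7 fires, +6 burnt)
Step 4: cell (0,1)='T' (+4 fires, +7 burnt)
Step 5: cell (0,1)='F' (+2 fires, +4 burnt)
  -> target ignites at step 5
Step 6: cell (0,1)='.' (+1 fires, +2 burnt)
Step 7: cell (0,1)='.' (+0 fires, +1 burnt)
  fire out at step 7

5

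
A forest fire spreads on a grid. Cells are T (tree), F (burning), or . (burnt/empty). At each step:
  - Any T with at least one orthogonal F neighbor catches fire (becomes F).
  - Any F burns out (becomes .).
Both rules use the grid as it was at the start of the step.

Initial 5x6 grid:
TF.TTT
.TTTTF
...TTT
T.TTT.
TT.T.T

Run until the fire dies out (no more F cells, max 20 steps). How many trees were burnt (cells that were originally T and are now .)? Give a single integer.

Step 1: +5 fires, +2 burnt (F count now 5)
Step 2: +4 fires, +5 burnt (F count now 4)
Step 3: +3 fires, +4 burnt (F count now 3)
Step 4: +1 fires, +3 burnt (F count now 1)
Step 5: +2 fires, +1 burnt (F count now 2)
Step 6: +0 fires, +2 burnt (F count now 0)
Fire out after step 6
Initially T: 19, now '.': 26
Total burnt (originally-T cells now '.'): 15

Answer: 15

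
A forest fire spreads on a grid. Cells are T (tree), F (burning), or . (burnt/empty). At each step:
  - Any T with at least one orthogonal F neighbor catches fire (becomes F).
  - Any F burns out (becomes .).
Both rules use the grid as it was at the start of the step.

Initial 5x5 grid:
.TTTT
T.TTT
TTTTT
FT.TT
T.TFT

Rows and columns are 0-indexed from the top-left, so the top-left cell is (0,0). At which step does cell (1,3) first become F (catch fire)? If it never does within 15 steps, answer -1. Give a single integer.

Step 1: cell (1,3)='T' (+6 fires, +2 burnt)
Step 2: cell (1,3)='T' (+4 fires, +6 burnt)
Step 3: cell (1,3)='F' (+3 fires, +4 burnt)
  -> target ignites at step 3
Step 4: cell (1,3)='.' (+3 fires, +3 burnt)
Step 5: cell (1,3)='.' (+2 fires, +3 burnt)
Step 6: cell (1,3)='.' (+1 fires, +2 burnt)
Step 7: cell (1,3)='.' (+0 fires, +1 burnt)
  fire out at step 7

3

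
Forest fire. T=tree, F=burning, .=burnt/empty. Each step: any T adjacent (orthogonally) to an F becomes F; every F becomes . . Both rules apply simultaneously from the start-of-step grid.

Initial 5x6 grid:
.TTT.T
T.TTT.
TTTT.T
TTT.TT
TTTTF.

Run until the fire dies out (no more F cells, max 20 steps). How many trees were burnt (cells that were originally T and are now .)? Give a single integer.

Step 1: +2 fires, +1 burnt (F count now 2)
Step 2: +2 fires, +2 burnt (F count now 2)
Step 3: +3 fires, +2 burnt (F count now 3)
Step 4: +3 fires, +3 burnt (F count now 3)
Step 5: +4 fires, +3 burnt (F count now 4)
Step 6: +3 fires, +4 burnt (F count now 3)
Step 7: +4 fires, +3 burnt (F count now 4)
Step 8: +0 fires, +4 burnt (F count now 0)
Fire out after step 8
Initially T: 22, now '.': 29
Total burnt (originally-T cells now '.'): 21

Answer: 21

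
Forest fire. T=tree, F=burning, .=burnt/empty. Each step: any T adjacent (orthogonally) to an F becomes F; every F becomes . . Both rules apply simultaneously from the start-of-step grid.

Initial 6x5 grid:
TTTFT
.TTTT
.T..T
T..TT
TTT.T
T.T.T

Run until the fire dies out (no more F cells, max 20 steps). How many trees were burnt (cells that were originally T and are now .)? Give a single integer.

Step 1: +3 fires, +1 burnt (F count now 3)
Step 2: +3 fires, +3 burnt (F count now 3)
Step 3: +3 fires, +3 burnt (F count now 3)
Step 4: +2 fires, +3 burnt (F count now 2)
Step 5: +2 fires, +2 burnt (F count now 2)
Step 6: +1 fires, +2 burnt (F count now 1)
Step 7: +0 fires, +1 burnt (F count now 0)
Fire out after step 7
Initially T: 20, now '.': 24
Total burnt (originally-T cells now '.'): 14

Answer: 14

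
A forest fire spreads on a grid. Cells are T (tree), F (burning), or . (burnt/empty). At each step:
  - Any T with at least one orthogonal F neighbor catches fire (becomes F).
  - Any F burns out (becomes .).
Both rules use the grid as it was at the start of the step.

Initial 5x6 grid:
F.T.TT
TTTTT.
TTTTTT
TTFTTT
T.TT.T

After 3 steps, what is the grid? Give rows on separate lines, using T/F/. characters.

Step 1: 5 trees catch fire, 2 burn out
  ..T.TT
  FTTTT.
  TTFTTT
  TF.FTT
  T.FT.T
Step 2: 8 trees catch fire, 5 burn out
  ..T.TT
  .FFTT.
  FF.FTT
  F...FT
  T..F.T
Step 3: 5 trees catch fire, 8 burn out
  ..F.TT
  ...FT.
  ....FT
  .....F
  F....T

..F.TT
...FT.
....FT
.....F
F....T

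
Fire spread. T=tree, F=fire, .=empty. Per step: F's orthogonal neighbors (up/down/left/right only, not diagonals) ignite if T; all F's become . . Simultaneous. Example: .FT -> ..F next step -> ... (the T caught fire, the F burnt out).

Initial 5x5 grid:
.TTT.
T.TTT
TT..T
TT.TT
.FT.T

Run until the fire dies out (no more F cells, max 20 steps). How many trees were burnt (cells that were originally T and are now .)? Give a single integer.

Answer: 6

Derivation:
Step 1: +2 fires, +1 burnt (F count now 2)
Step 2: +2 fires, +2 burnt (F count now 2)
Step 3: +1 fires, +2 burnt (F count now 1)
Step 4: +1 fires, +1 burnt (F count now 1)
Step 5: +0 fires, +1 burnt (F count now 0)
Fire out after step 5
Initially T: 16, now '.': 15
Total burnt (originally-T cells now '.'): 6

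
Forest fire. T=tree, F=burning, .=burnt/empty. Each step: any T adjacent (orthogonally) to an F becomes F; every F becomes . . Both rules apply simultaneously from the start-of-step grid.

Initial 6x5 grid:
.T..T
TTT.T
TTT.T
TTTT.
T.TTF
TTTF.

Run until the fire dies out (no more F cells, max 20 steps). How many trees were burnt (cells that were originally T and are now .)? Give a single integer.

Answer: 17

Derivation:
Step 1: +2 fires, +2 burnt (F count now 2)
Step 2: +3 fires, +2 burnt (F count now 3)
Step 3: +2 fires, +3 burnt (F count now 2)
Step 4: +3 fires, +2 burnt (F count now 3)
Step 5: +3 fires, +3 burnt (F count now 3)
Step 6: +2 fires, +3 burnt (F count now 2)
Step 7: +2 fires, +2 burnt (F count now 2)
Step 8: +0 fires, +2 burnt (F count now 0)
Fire out after step 8
Initially T: 20, now '.': 27
Total burnt (originally-T cells now '.'): 17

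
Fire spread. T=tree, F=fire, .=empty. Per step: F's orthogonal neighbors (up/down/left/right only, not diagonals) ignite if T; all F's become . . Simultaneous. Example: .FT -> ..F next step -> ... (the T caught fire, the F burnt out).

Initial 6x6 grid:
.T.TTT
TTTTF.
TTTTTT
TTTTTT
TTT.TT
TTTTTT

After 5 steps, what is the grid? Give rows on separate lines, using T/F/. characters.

Step 1: 3 trees catch fire, 1 burn out
  .T.TFT
  TTTF..
  TTTTFT
  TTTTTT
  TTT.TT
  TTTTTT
Step 2: 6 trees catch fire, 3 burn out
  .T.F.F
  TTF...
  TTTF.F
  TTTTFT
  TTT.TT
  TTTTTT
Step 3: 5 trees catch fire, 6 burn out
  .T....
  TF....
  TTF...
  TTTF.F
  TTT.FT
  TTTTTT
Step 4: 6 trees catch fire, 5 burn out
  .F....
  F.....
  TF....
  TTF...
  TTT..F
  TTTTFT
Step 5: 5 trees catch fire, 6 burn out
  ......
  ......
  F.....
  TF....
  TTF...
  TTTF.F

......
......
F.....
TF....
TTF...
TTTF.F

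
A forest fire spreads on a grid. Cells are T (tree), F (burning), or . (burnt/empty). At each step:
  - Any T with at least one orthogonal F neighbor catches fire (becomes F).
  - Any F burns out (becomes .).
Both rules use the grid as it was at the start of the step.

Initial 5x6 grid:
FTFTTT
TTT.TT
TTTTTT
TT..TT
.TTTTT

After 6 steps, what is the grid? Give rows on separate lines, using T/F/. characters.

Step 1: 4 trees catch fire, 2 burn out
  .F.FTT
  FTF.TT
  TTTTTT
  TT..TT
  .TTTTT
Step 2: 4 trees catch fire, 4 burn out
  ....FT
  .F..TT
  FTFTTT
  TT..TT
  .TTTTT
Step 3: 5 trees catch fire, 4 burn out
  .....F
  ....FT
  .F.FTT
  FT..TT
  .TTTTT
Step 4: 3 trees catch fire, 5 burn out
  ......
  .....F
  ....FT
  .F..TT
  .TTTTT
Step 5: 3 trees catch fire, 3 burn out
  ......
  ......
  .....F
  ....FT
  .FTTTT
Step 6: 3 trees catch fire, 3 burn out
  ......
  ......
  ......
  .....F
  ..FTFT

......
......
......
.....F
..FTFT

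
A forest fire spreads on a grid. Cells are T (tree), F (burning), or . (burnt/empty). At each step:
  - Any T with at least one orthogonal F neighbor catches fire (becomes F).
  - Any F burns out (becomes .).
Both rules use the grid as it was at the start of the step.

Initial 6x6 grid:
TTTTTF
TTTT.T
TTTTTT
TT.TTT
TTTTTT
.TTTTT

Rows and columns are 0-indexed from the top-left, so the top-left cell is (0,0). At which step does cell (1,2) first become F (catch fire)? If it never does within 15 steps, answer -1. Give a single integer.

Step 1: cell (1,2)='T' (+2 fires, +1 burnt)
Step 2: cell (1,2)='T' (+2 fires, +2 burnt)
Step 3: cell (1,2)='T' (+4 fires, +2 burnt)
Step 4: cell (1,2)='F' (+5 fires, +4 burnt)
  -> target ignites at step 4
Step 5: cell (1,2)='.' (+6 fires, +5 burnt)
Step 6: cell (1,2)='.' (+4 fires, +6 burnt)
Step 7: cell (1,2)='.' (+4 fires, +4 burnt)
Step 8: cell (1,2)='.' (+3 fires, +4 burnt)
Step 9: cell (1,2)='.' (+2 fires, +3 burnt)
Step 10: cell (1,2)='.' (+0 fires, +2 burnt)
  fire out at step 10

4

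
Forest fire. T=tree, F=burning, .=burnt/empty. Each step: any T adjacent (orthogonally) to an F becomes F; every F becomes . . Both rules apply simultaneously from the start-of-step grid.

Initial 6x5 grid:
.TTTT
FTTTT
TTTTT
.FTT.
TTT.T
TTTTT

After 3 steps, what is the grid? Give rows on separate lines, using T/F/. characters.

Step 1: 5 trees catch fire, 2 burn out
  .TTTT
  .FTTT
  FFTTT
  ..FT.
  TFT.T
  TTTTT
Step 2: 7 trees catch fire, 5 burn out
  .FTTT
  ..FTT
  ..FTT
  ...F.
  F.F.T
  TFTTT
Step 3: 5 trees catch fire, 7 burn out
  ..FTT
  ...FT
  ...FT
  .....
  ....T
  F.FTT

..FTT
...FT
...FT
.....
....T
F.FTT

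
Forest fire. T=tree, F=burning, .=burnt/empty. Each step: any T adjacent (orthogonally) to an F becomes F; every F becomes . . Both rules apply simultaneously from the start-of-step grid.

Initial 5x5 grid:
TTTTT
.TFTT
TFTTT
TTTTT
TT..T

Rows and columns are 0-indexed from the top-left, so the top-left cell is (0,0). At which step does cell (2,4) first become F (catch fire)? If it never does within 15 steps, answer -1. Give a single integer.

Step 1: cell (2,4)='T' (+6 fires, +2 burnt)
Step 2: cell (2,4)='T' (+7 fires, +6 burnt)
Step 3: cell (2,4)='F' (+5 fires, +7 burnt)
  -> target ignites at step 3
Step 4: cell (2,4)='.' (+1 fires, +5 burnt)
Step 5: cell (2,4)='.' (+1 fires, +1 burnt)
Step 6: cell (2,4)='.' (+0 fires, +1 burnt)
  fire out at step 6

3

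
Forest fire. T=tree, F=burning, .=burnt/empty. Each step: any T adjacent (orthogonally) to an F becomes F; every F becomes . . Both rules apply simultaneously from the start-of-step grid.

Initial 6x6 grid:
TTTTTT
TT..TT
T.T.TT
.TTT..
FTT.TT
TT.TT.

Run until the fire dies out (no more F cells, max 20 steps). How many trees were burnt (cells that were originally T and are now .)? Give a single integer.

Answer: 8

Derivation:
Step 1: +2 fires, +1 burnt (F count now 2)
Step 2: +3 fires, +2 burnt (F count now 3)
Step 3: +1 fires, +3 burnt (F count now 1)
Step 4: +2 fires, +1 burnt (F count now 2)
Step 5: +0 fires, +2 burnt (F count now 0)
Fire out after step 5
Initially T: 25, now '.': 19
Total burnt (originally-T cells now '.'): 8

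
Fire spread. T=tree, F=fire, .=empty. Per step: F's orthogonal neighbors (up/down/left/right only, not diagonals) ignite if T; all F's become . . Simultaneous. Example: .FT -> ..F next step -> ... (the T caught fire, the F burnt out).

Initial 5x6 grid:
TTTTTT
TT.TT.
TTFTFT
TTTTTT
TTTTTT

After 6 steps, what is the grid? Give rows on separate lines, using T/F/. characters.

Step 1: 6 trees catch fire, 2 burn out
  TTTTTT
  TT.TF.
  TF.F.F
  TTFTFT
  TTTTTT
Step 2: 9 trees catch fire, 6 burn out
  TTTTFT
  TF.F..
  F.....
  TF.F.F
  TTFTFT
Step 3: 8 trees catch fire, 9 burn out
  TFTF.F
  F.....
  ......
  F.....
  TF.F.F
Step 4: 3 trees catch fire, 8 burn out
  F.F...
  ......
  ......
  ......
  F.....
Step 5: 0 trees catch fire, 3 burn out
  ......
  ......
  ......
  ......
  ......
Step 6: 0 trees catch fire, 0 burn out
  ......
  ......
  ......
  ......
  ......

......
......
......
......
......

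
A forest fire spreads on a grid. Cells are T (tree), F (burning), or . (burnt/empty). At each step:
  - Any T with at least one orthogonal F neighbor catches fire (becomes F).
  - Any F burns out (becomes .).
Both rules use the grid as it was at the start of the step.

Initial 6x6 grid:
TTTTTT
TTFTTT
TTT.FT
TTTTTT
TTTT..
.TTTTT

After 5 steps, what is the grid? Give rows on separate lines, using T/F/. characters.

Step 1: 7 trees catch fire, 2 burn out
  TTFTTT
  TF.FFT
  TTF..F
  TTTTFT
  TTTT..
  .TTTTT
Step 2: 9 trees catch fire, 7 burn out
  TF.FFT
  F....F
  TF....
  TTFF.F
  TTTT..
  .TTTTT
Step 3: 6 trees catch fire, 9 burn out
  F....F
  ......
  F.....
  TF....
  TTFF..
  .TTTTT
Step 4: 4 trees catch fire, 6 burn out
  ......
  ......
  ......
  F.....
  TF....
  .TFFTT
Step 5: 3 trees catch fire, 4 burn out
  ......
  ......
  ......
  ......
  F.....
  .F..FT

......
......
......
......
F.....
.F..FT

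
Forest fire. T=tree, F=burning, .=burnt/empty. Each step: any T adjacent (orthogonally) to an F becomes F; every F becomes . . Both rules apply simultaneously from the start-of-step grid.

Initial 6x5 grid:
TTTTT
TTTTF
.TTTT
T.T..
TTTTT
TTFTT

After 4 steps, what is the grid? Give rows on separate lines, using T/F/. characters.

Step 1: 6 trees catch fire, 2 burn out
  TTTTF
  TTTF.
  .TTTF
  T.T..
  TTFTT
  TF.FT
Step 2: 8 trees catch fire, 6 burn out
  TTTF.
  TTF..
  .TTF.
  T.F..
  TF.FT
  F...F
Step 3: 5 trees catch fire, 8 burn out
  TTF..
  TF...
  .TF..
  T....
  F...F
  .....
Step 4: 4 trees catch fire, 5 burn out
  TF...
  F....
  .F...
  F....
  .....
  .....

TF...
F....
.F...
F....
.....
.....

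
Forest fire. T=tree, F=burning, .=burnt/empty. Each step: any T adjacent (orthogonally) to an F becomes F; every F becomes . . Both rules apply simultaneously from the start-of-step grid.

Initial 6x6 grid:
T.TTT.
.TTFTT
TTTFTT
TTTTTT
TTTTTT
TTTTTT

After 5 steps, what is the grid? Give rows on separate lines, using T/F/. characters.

Step 1: 6 trees catch fire, 2 burn out
  T.TFT.
  .TF.FT
  TTF.FT
  TTTFTT
  TTTTTT
  TTTTTT
Step 2: 9 trees catch fire, 6 burn out
  T.F.F.
  .F...F
  TF...F
  TTF.FT
  TTTFTT
  TTTTTT
Step 3: 6 trees catch fire, 9 burn out
  T.....
  ......
  F.....
  TF...F
  TTF.FT
  TTTFTT
Step 4: 5 trees catch fire, 6 burn out
  T.....
  ......
  ......
  F.....
  TF...F
  TTF.FT
Step 5: 3 trees catch fire, 5 burn out
  T.....
  ......
  ......
  ......
  F.....
  TF...F

T.....
......
......
......
F.....
TF...F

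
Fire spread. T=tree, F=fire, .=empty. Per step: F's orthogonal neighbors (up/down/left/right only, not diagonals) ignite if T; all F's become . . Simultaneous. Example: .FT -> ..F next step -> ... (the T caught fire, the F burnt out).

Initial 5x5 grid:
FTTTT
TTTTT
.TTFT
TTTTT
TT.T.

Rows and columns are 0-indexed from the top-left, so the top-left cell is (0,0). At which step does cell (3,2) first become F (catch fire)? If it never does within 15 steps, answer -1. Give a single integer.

Step 1: cell (3,2)='T' (+6 fires, +2 burnt)
Step 2: cell (3,2)='F' (+9 fires, +6 burnt)
  -> target ignites at step 2
Step 3: cell (3,2)='.' (+2 fires, +9 burnt)
Step 4: cell (3,2)='.' (+2 fires, +2 burnt)
Step 5: cell (3,2)='.' (+1 fires, +2 burnt)
Step 6: cell (3,2)='.' (+0 fires, +1 burnt)
  fire out at step 6

2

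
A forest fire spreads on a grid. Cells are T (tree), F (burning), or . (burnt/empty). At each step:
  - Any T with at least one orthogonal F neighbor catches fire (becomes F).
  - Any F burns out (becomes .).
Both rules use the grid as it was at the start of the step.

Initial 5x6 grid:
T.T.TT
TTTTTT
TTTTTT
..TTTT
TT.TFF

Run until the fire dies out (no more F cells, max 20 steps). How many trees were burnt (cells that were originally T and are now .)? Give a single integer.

Answer: 21

Derivation:
Step 1: +3 fires, +2 burnt (F count now 3)
Step 2: +3 fires, +3 burnt (F count now 3)
Step 3: +4 fires, +3 burnt (F count now 4)
Step 4: +4 fires, +4 burnt (F count now 4)
Step 5: +2 fires, +4 burnt (F count now 2)
Step 6: +3 fires, +2 burnt (F count now 3)
Step 7: +1 fires, +3 burnt (F count now 1)
Step 8: +1 fires, +1 burnt (F count now 1)
Step 9: +0 fires, +1 burnt (F count now 0)
Fire out after step 9
Initially T: 23, now '.': 28
Total burnt (originally-T cells now '.'): 21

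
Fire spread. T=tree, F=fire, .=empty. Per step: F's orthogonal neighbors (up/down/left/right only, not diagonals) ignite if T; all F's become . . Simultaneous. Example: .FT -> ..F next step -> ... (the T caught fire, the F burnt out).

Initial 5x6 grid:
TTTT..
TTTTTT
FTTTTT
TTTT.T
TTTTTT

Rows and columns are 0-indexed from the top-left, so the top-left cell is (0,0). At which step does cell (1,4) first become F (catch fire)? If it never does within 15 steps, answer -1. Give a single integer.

Step 1: cell (1,4)='T' (+3 fires, +1 burnt)
Step 2: cell (1,4)='T' (+5 fires, +3 burnt)
Step 3: cell (1,4)='T' (+5 fires, +5 burnt)
Step 4: cell (1,4)='T' (+5 fires, +5 burnt)
Step 5: cell (1,4)='F' (+4 fires, +5 burnt)
  -> target ignites at step 5
Step 6: cell (1,4)='.' (+3 fires, +4 burnt)
Step 7: cell (1,4)='.' (+1 fires, +3 burnt)
Step 8: cell (1,4)='.' (+0 fires, +1 burnt)
  fire out at step 8

5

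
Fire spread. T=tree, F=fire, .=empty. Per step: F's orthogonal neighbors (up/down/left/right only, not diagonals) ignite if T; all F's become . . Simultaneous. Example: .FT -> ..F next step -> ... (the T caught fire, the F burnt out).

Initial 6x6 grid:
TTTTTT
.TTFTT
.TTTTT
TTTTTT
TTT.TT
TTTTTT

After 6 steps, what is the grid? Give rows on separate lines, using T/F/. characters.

Step 1: 4 trees catch fire, 1 burn out
  TTTFTT
  .TF.FT
  .TTFTT
  TTTTTT
  TTT.TT
  TTTTTT
Step 2: 7 trees catch fire, 4 burn out
  TTF.FT
  .F...F
  .TF.FT
  TTTFTT
  TTT.TT
  TTTTTT
Step 3: 6 trees catch fire, 7 burn out
  TF...F
  ......
  .F...F
  TTF.FT
  TTT.TT
  TTTTTT
Step 4: 5 trees catch fire, 6 burn out
  F.....
  ......
  ......
  TF...F
  TTF.FT
  TTTTTT
Step 5: 5 trees catch fire, 5 burn out
  ......
  ......
  ......
  F.....
  TF...F
  TTFTFT
Step 6: 4 trees catch fire, 5 burn out
  ......
  ......
  ......
  ......
  F.....
  TF.F.F

......
......
......
......
F.....
TF.F.F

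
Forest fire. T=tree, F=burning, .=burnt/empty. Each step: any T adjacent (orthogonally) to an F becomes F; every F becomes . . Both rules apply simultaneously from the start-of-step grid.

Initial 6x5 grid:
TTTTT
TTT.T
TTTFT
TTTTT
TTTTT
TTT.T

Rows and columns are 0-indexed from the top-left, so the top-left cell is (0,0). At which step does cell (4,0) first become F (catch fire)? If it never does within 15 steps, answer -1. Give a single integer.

Step 1: cell (4,0)='T' (+3 fires, +1 burnt)
Step 2: cell (4,0)='T' (+6 fires, +3 burnt)
Step 3: cell (4,0)='T' (+7 fires, +6 burnt)
Step 4: cell (4,0)='T' (+7 fires, +7 burnt)
Step 5: cell (4,0)='F' (+3 fires, +7 burnt)
  -> target ignites at step 5
Step 6: cell (4,0)='.' (+1 fires, +3 burnt)
Step 7: cell (4,0)='.' (+0 fires, +1 burnt)
  fire out at step 7

5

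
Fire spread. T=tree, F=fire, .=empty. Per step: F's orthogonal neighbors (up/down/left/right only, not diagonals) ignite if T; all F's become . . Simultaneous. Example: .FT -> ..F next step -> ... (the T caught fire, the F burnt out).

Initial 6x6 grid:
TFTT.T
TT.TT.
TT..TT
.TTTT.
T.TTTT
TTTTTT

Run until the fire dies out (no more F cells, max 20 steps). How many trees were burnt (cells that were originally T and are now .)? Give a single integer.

Step 1: +3 fires, +1 burnt (F count now 3)
Step 2: +3 fires, +3 burnt (F count now 3)
Step 3: +3 fires, +3 burnt (F count now 3)
Step 4: +2 fires, +3 burnt (F count now 2)
Step 5: +3 fires, +2 burnt (F count now 3)
Step 6: +4 fires, +3 burnt (F count now 4)
Step 7: +3 fires, +4 burnt (F count now 3)
Step 8: +3 fires, +3 burnt (F count now 3)
Step 9: +2 fires, +3 burnt (F count now 2)
Step 10: +0 fires, +2 burnt (F count now 0)
Fire out after step 10
Initially T: 27, now '.': 35
Total burnt (originally-T cells now '.'): 26

Answer: 26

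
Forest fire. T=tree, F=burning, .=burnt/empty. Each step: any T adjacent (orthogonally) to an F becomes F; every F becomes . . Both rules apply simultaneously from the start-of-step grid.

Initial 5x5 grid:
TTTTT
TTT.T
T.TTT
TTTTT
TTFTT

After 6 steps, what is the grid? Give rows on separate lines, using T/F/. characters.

Step 1: 3 trees catch fire, 1 burn out
  TTTTT
  TTT.T
  T.TTT
  TTFTT
  TF.FT
Step 2: 5 trees catch fire, 3 burn out
  TTTTT
  TTT.T
  T.FTT
  TF.FT
  F...F
Step 3: 4 trees catch fire, 5 burn out
  TTTTT
  TTF.T
  T..FT
  F...F
  .....
Step 4: 4 trees catch fire, 4 burn out
  TTFTT
  TF..T
  F...F
  .....
  .....
Step 5: 4 trees catch fire, 4 burn out
  TF.FT
  F...F
  .....
  .....
  .....
Step 6: 2 trees catch fire, 4 burn out
  F...F
  .....
  .....
  .....
  .....

F...F
.....
.....
.....
.....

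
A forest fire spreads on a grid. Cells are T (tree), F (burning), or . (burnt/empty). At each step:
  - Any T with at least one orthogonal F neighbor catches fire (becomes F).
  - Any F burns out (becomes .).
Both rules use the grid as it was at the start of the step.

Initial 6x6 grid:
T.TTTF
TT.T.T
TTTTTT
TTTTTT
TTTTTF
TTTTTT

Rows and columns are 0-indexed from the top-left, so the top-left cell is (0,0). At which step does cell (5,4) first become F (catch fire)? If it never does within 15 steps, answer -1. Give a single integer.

Step 1: cell (5,4)='T' (+5 fires, +2 burnt)
Step 2: cell (5,4)='F' (+5 fires, +5 burnt)
  -> target ignites at step 2
Step 3: cell (5,4)='.' (+6 fires, +5 burnt)
Step 4: cell (5,4)='.' (+4 fires, +6 burnt)
Step 5: cell (5,4)='.' (+4 fires, +4 burnt)
Step 6: cell (5,4)='.' (+3 fires, +4 burnt)
Step 7: cell (5,4)='.' (+2 fires, +3 burnt)
Step 8: cell (5,4)='.' (+1 fires, +2 burnt)
Step 9: cell (5,4)='.' (+1 fires, +1 burnt)
Step 10: cell (5,4)='.' (+0 fires, +1 burnt)
  fire out at step 10

2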